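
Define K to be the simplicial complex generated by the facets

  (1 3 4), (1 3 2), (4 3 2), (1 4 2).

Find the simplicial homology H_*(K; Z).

H_0 ≅ Z,  H_1 = 0,  H_2 ≅ Z.

K has 4 vertices, 6 edges, 4 triangles.
rank ∂_0 = 0, rank ∂_1 = 3 ⇒ b_0 = 4 − 0 − 3 = 1; all invariant factors of ∂_1 are 1 so no torsion. So H_0 ≅ Z.
rank ∂_1 = 3, rank ∂_2 = 3 ⇒ b_1 = 6 − 3 − 3 = 0; all invariant factors of ∂_2 are 1 so no torsion. So H_1 ≅ 0.
rank ∂_2 = 3, rank ∂_3 = 0 ⇒ b_2 = 4 − 3 − 0 = 1. So H_2 ≅ Z.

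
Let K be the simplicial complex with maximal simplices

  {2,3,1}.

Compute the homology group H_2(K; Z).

H_2 = 0.

Fix the vertex order 1 < 2 < 3 and write every simplex with vertices in increasing order. Then dim K = 2 and the simplices of K are:

  0-simplices (3): [1], [2], [3]
  1-simplices (3): [1,2], [1,3], [2,3]
  2-simplices (1): [1,2,3]

Hence C_0 ≅ Z^3, C_1 ≅ Z^3, C_2 ≅ Z^1.

The boundary map ∂_1: C_1 → C_0 sends each edge [p,q] (with p < q) to q − p.
This gives a 3×3 integer matrix of rank 2; reducing to Smith normal form yields diagonal entries (1,1).

Boundary ∂_2: C_2 → C_1 sends each 2-simplex [p,q,r] to [q,r] − [p,r] + [p,q]. For instance
  ∂[1,2,3] = [2,3] − [1,3] + [1,2].
As a 3×1 matrix over Z this has rank 1, with invariant factors (1).

Now H_k = ker ∂_k / im ∂_{k+1}, so:

  H_2: rank ker ∂_2 − rank ∂_3 = (1 − 1) − 0 = 0, and there is no ∂_3, so H_2 ≅ 0.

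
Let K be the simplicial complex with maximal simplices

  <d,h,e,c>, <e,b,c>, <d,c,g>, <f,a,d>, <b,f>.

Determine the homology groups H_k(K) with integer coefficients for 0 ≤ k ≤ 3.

We work with the vertex ordering a < b < c < d < e < f < g < h. The simplices of K, each written with vertices in increasing order, are:

  0-simplices (8): a, b, c, d, e, f, g, h
  1-simplices (14): ad, af, bc, be, bf, cd, ce, cg, ch, de, df, dg, dh, eh
  2-simplices (7): adf, bce, cde, cdg, cdh, ceh, deh
  3-simplices (1): cdeh

giving chain groups C_0 ≅ Z^8, C_1 ≅ Z^14, C_2 ≅ Z^7, C_3 ≅ Z^1.

∂_1: C_1 → C_0 is given by ∂[p,q] = [q] − [p].
The resulting 8×14 matrix has rank 7, and its Smith normal form has invariant factors (1,1,1,1,1,1,1).

The boundary map ∂_2: C_2 → C_1 maps a triangle to the signed sum of its edges. For instance
  ∂bce = ce − be + bc,
  ∂cdh = dh − ch + cd.
This gives a 14×7 integer matrix of rank 6; reducing to Smith normal form yields diagonal entries (1,1,1,1,1,1).

The boundary map ∂_3: C_3 → C_2 sends each 3-simplex σ to the alternating sum Σ_i (−1)^i (σ with its i-th vertex removed). For instance
  ∂cdeh = deh − ceh + cdh − cde.
This gives a 7×1 integer matrix of rank 1; reducing to Smith normal form yields diagonal entries (1).

Reading off H_k = ker ∂_k / im ∂_{k+1}:

  H_0: rank C_0 − rank ∂_1 = 8 − 7 = 1, and the invariant factors of ∂_1 are all 1, so H_0 = Z.
  H_1: rank ker ∂_1 − rank ∂_2 = (14 − 7) − 6 = 1, and the invariant factors of ∂_2 are all 1, so H_1 = Z.
  H_2: rank ker ∂_2 − rank ∂_3 = (7 − 6) − 1 = 0, and the invariant factors of ∂_3 are all 1, so H_2 = 0.
  H_3: rank ker ∂_3 − rank ∂_4 = (1 − 1) − 0 = 0, and there is no ∂_4, so H_3 = 0.

H_0 = Z,  H_1 = Z,  H_2 = 0,  H_3 = 0.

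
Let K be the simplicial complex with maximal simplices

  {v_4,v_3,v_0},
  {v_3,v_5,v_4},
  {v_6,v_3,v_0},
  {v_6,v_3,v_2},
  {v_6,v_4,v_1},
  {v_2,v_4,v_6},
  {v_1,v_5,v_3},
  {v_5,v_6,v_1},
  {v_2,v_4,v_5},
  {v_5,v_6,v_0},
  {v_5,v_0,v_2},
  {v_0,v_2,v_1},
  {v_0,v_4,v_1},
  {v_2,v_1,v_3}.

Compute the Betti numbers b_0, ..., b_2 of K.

Take the total order v_0 < v_1 < v_2 < v_3 < v_4 < v_5 < v_6 on the vertex set. Then K (dimension 2) consists of the simplices:

  0-simplices (7): [v_0], [v_1], [v_2], [v_3], [v_4], [v_5], [v_6]
  1-simplices (21): (21 of them)
  2-simplices (14): (14 of them)

so the chain groups are C_0 ≅ Z^7, C_1 ≅ Z^21, C_2 ≅ Z^14.

Boundary ∂_1: C_1 → C_0 sends each edge [p,q] (with p < q) to q − p.
The resulting 7×21 matrix has rank 6, and its Smith normal form has invariant factors (1,1,1,1,1,1).

Boundary ∂_2: C_2 → C_1 sends each 2-simplex [p,q,r] to [q,r] − [p,r] + [p,q]. For instance
  ∂[v_3,v_4,v_5] = [v_4,v_5] − [v_3,v_5] + [v_3,v_4],
  ∂[v_0,v_3,v_6] = [v_3,v_6] − [v_0,v_6] + [v_0,v_3].
The resulting 21×14 matrix has rank 13, and its Smith normal form has invariant factors (1,1,1,1,1,1,1,1,1,1,1,1,1).

From H_k ≅ ker(∂_k) / im(∂_{k+1}) we obtain:

  H_0: rank C_0 − rank ∂_1 = 7 − 6 = 1, and the invariant factors of ∂_1 are all 1, so H_0 = Z.
  H_1: rank ker ∂_1 − rank ∂_2 = (21 − 6) − 13 = 2, and the invariant factors of ∂_2 are all 1, so H_1 = Z^2.
  H_2: rank ker ∂_2 − rank ∂_3 = (14 − 13) − 0 = 1, and there is no ∂_3, so H_2 = Z.

Hence the Betti numbers are b_0 = 1, b_1 = 2, b_2 = 1.

b_0 = 1, b_1 = 2, b_2 = 1.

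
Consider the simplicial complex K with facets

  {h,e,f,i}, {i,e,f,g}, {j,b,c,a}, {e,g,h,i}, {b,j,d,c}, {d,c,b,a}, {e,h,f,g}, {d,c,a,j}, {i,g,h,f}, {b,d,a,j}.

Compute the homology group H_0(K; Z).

H_0 = Z^2.

Fix the vertex order a < b < c < d < e < f < g < h < i < j and write every simplex with vertices in increasing order. Then dim K = 3 and the simplices of K are:

  0-simplices (10): a, b, c, d, e, f, g, h, i, j
  1-simplices (20): ab, ac, ad, aj, bc, bd, bj, cd, cj, dj, ef, eg, eh, ei, fg, fh, fi, gh, gi, hi
  2-simplices (20): abc, abd, abj, acd, acj, adj, bcd, bcj, bdj, cdj, efg, efh, efi, egh, egi, ehi, fgh, fgi, fhi, ghi
  3-simplices (10): abcd, abcj, abdj, acdj, bcdj, efgh, efgi, efhi, eghi, fghi

giving chain groups C_0 ≅ Z^10, C_1 ≅ Z^20, C_2 ≅ Z^20, C_3 ≅ Z^10.

The boundary map ∂_1: C_1 → C_0 sends each edge [p,q] (with p < q) to q − p.
The 10×20 boundary matrix has rank 8 and Smith normal form diag(1,1,1,1,1,1,1,1).

∂_2: C_2 → C_1 sends each 2-simplex [p,q,r] to [q,r] − [p,r] + [p,q]. For instance
  ∂efi = fi − ei + ef,
  ∂fgh = gh − fh + fg.
This gives a 20×20 integer matrix of rank 12; reducing to Smith normal form yields diagonal entries (1,1,1,1,1,1,1,1,1,1,1,1).

The boundary map ∂_3: C_3 → C_2 sends each 3-simplex σ to the alternating sum Σ_i (−1)^i (σ with its i-th vertex removed). For instance
  ∂abcj = bcj − acj + abj − abc,
  ∂bcdj = cdj − bdj + bcj − bcd.
As a 20×10 matrix over Z this has rank 8, with invariant factors (1,1,1,1,1,1,1,1).

From H_k ≅ ker(∂_k) / im(∂_{k+1}) we obtain:

  H_0: rank C_0 − rank ∂_1 = 10 − 8 = 2, and the invariant factors of ∂_1 are all 1, so H_0 = Z^2.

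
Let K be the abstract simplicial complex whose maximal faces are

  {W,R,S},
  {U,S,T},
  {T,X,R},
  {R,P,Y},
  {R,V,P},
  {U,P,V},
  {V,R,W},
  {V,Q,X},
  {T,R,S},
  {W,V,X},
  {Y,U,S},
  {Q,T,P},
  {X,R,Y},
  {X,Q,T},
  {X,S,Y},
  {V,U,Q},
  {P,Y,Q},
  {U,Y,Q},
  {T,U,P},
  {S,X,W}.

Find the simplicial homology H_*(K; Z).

H_0 ≅ Z,  H_1 ≅ Z ⊕ Z_2,  H_2 = 0.

Fix the vertex order P < Q < R < S < T < U < V < W < X < Y and write every simplex with vertices in increasing order. Then dim K = 2 and the simplices of K are:

  0-simplices (10): P, Q, R, S, T, U, V, W, X, Y
  1-simplices (30): PQ, PR, PT, PU, PV, PY, QT, QU, QV, QX, QY, RS, RT, RV, RW, RX, RY, ST, SU, SW, SX, SY, TU, TX, UV, UY, VW, VX, WX, XY
  2-simplices (20): PQT, PQY, PRV, PRY, PTU, PUV, QTX, QUV, QUY, QVX, RST, RSW, RTX, RVW, RXY, STU, SUY, SWX, SXY, VWX

Hence C_0 ≅ Z^10, C_1 ≅ Z^30, C_2 ≅ Z^20.

The boundary map ∂_1: C_1 → C_0 maps an edge to its endpoints' difference, ∂[p,q] = q − p.
The 10×30 boundary matrix has rank 9 and Smith normal form diag(1,1,1,1,1,1,1,1,1).

The boundary map ∂_2: C_2 → C_1 sends each 2-simplex [p,q,r] to [q,r] − [p,r] + [p,q]. For instance
  ∂PRV = RV − PV + PR,
  ∂VWX = WX − VX + VW.
The 30×20 boundary matrix has rank 20 and Smith normal form diag(1,1,1,1,1,1,1,1,1,1,1,1,1,1,1,1,1,1,1,2).

From H_k ≅ ker(∂_k) / im(∂_{k+1}) we obtain:

  H_0: rank C_0 − rank ∂_1 = 10 − 9 = 1, and the invariant factors of ∂_1 are all 1, so H_0 = Z.
  H_1: rank ker ∂_1 − rank ∂_2 = (30 − 9) − 20 = 1, and ∂_2 has invariant factor 2 > 1, so H_1 = Z ⊕ Z_2.
  H_2: rank ker ∂_2 − rank ∂_3 = (20 − 20) − 0 = 0, and there is no ∂_3, so H_2 = 0.

As a check, the Euler characteristic is 10 − 30 + 20 = 0, which agrees with 1 − 1 + 0 = 0.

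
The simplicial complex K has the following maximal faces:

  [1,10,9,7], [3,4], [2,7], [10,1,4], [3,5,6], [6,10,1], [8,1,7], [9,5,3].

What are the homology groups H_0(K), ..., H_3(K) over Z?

Order the vertices as 1 < 2 < 3 < 4 < 5 < 6 < 7 < 8 < 9 < 10. Listing each simplex with vertices in this order, K has dimension 3 with simplices:

  0-simplices (10): [1], [2], [3], [4], [5], [6], [7], [8], [9], [10]
  1-simplices (19): [1,4], [1,6], [1,7], [1,8], [1,9], [1,10], [2,7], [3,4], [3,5], [3,6], [3,9], [4,10], [5,6], [5,9], [6,10], [7,8], [7,9], [7,10], [9,10]
  2-simplices (9): [1,4,10], [1,6,10], [1,7,8], [1,7,9], [1,7,10], [1,9,10], [3,5,6], [3,5,9], [7,9,10]
  3-simplices (1): [1,7,9,10]

so the chain groups are C_0 ≅ Z^10, C_1 ≅ Z^19, C_2 ≅ Z^9, C_3 ≅ Z^1.

Boundary ∂_1: C_1 → C_0 is given by ∂[p,q] = [q] − [p]. For instance
  ∂[3,9] = [9] − [3].
As a 10×19 matrix over Z this has rank 9, with invariant factors (1,1,1,1,1,1,1,1,1).

∂_2: C_2 → C_1 maps a triangle to the signed sum of its edges. For instance
  ∂[3,5,6] = [5,6] − [3,6] + [3,5],
  ∂[1,4,10] = [4,10] − [1,10] + [1,4].
This gives a 19×9 integer matrix of rank 8; reducing to Smith normal form yields diagonal entries (1,1,1,1,1,1,1,1).

The boundary map ∂_3: C_3 → C_2 sends each 3-simplex σ to the alternating sum Σ_i (−1)^i (σ with its i-th vertex removed). For instance
  ∂[1,7,9,10] = [7,9,10] − [1,9,10] + [1,7,10] − [1,7,9].
As a 9×1 matrix over Z this has rank 1, with invariant factors (1).

Now H_k = ker ∂_k / im ∂_{k+1}, so:

  H_0: rank C_0 − rank ∂_1 = 10 − 9 = 1, and the invariant factors of ∂_1 are all 1, so H_0 = Z.
  H_1: rank ker ∂_1 − rank ∂_2 = (19 − 9) − 8 = 2, and the invariant factors of ∂_2 are all 1, so H_1 = Z^2.
  H_2: rank ker ∂_2 − rank ∂_3 = (9 − 8) − 1 = 0, and the invariant factors of ∂_3 are all 1, so H_2 = 0.
  H_3: rank ker ∂_3 − rank ∂_4 = (1 − 1) − 0 = 0, and there is no ∂_4, so H_3 = 0.

H_0 = Z,  H_1 = Z^2,  H_2 = 0,  H_3 = 0.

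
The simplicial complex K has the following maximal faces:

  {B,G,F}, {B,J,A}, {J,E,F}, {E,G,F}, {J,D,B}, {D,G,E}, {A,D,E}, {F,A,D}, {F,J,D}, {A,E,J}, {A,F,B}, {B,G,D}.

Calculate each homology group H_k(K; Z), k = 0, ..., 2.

H_0 = Z,  H_1 = Z/2,  H_2 = 0.

Order the vertices as A < B < D < E < F < G < J. Listing each simplex with vertices in this order, K has dimension 2 with simplices:

  0-simplices (7): A, B, D, E, F, G, J
  1-simplices (18): AB, AD, AE, AF, AJ, BD, BF, BG, BJ, DE, DF, DG, DJ, EF, EG, EJ, FG, FJ
  2-simplices (12): ABF, ABJ, ADE, ADF, AEJ, BDG, BDJ, BFG, DEG, DFJ, EFG, EFJ

giving chain groups C_0 ≅ Z^7, C_1 ≅ Z^18, C_2 ≅ Z^12.

Boundary ∂_1: C_1 → C_0 is given by ∂[p,q] = [q] − [p]. For instance
  ∂BJ = J − B.
This gives a 7×18 integer matrix of rank 6; reducing to Smith normal form yields diagonal entries (1,1,1,1,1,1).

∂_2: C_2 → C_1 maps a triangle to the signed sum of its edges. For instance
  ∂EFJ = FJ − EJ + EF,
  ∂EFG = FG − EG + EF.
The 18×12 boundary matrix has rank 12 and Smith normal form diag(1,1,1,1,1,1,1,1,1,1,1,2).

Reading off H_k = ker ∂_k / im ∂_{k+1}:

  H_0: rank C_0 − rank ∂_1 = 7 − 6 = 1, and the invariant factors of ∂_1 are all 1, so H_0 = Z.
  H_1: rank ker ∂_1 − rank ∂_2 = (18 − 6) − 12 = 0, and ∂_2 has invariant factor 2 > 1, so H_1 = Z/2.
  H_2: rank ker ∂_2 − rank ∂_3 = (12 − 12) − 0 = 0, and there is no ∂_3, so H_2 = 0.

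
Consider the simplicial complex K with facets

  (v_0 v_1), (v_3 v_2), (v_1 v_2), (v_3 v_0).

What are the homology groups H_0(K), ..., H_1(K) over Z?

K has 4 vertices, 4 edges.
rank ∂_0 = 0, rank ∂_1 = 3 ⇒ b_0 = 4 − 0 − 3 = 1; all invariant factors of ∂_1 are 1 so no torsion. So H_0 ≅ Z.
rank ∂_1 = 3, rank ∂_2 = 0 ⇒ b_1 = 4 − 3 − 0 = 1. So H_1 ≅ Z.

H_0 = Z,  H_1 = Z.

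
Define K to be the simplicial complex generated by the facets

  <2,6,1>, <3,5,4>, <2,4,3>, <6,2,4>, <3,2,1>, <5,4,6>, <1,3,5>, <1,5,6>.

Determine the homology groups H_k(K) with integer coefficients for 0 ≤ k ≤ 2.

H_0 = Z,  H_1 = 0,  H_2 = Z.

We work with the vertex ordering 1 < 2 < 3 < 4 < 5 < 6. The simplices of K, each written with vertices in increasing order, are:

  0-simplices (6): [1], [2], [3], [4], [5], [6]
  1-simplices (12): [1,2], [1,3], [1,5], [1,6], [2,3], [2,4], [2,6], [3,4], [3,5], [4,5], [4,6], [5,6]
  2-simplices (8): [1,2,3], [1,2,6], [1,3,5], [1,5,6], [2,3,4], [2,4,6], [3,4,5], [4,5,6]

Hence C_0 ≅ Z^6, C_1 ≅ Z^12, C_2 ≅ Z^8.

The boundary map ∂_1: C_1 → C_0 sends each edge [p,q] (with p < q) to q − p. For instance
  ∂[2,6] = [6] − [2].
This gives a 6×12 integer matrix of rank 5; reducing to Smith normal form yields diagonal entries (1,1,1,1,1).

∂_2: C_2 → C_1 acts by ∂[p,q,r] = [q,r] − [p,r] + [p,q]. For instance
  ∂[4,5,6] = [5,6] − [4,6] + [4,5],
  ∂[2,3,4] = [3,4] − [2,4] + [2,3].
As a 12×8 matrix over Z this has rank 7, with invariant factors (1,1,1,1,1,1,1).

Reading off H_k = ker ∂_k / im ∂_{k+1}:

  H_0: rank C_0 − rank ∂_1 = 6 − 5 = 1, and the invariant factors of ∂_1 are all 1, so H_0 ≅ Z.
  H_1: rank ker ∂_1 − rank ∂_2 = (12 − 5) − 7 = 0, and the invariant factors of ∂_2 are all 1, so H_1 ≅ 0.
  H_2: rank ker ∂_2 − rank ∂_3 = (8 − 7) − 0 = 1, and there is no ∂_3, so H_2 ≅ Z.

As a check, the Euler characteristic is 6 − 12 + 8 = 2, which agrees with 1 − 0 + 1 = 2.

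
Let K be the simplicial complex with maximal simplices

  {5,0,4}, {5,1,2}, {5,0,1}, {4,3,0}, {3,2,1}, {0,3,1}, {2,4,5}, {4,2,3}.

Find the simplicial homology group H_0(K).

H_0 ≅ Z.

Fix the vertex order 0 < 1 < 2 < 3 < 4 < 5 and write every simplex with vertices in increasing order. Then dim K = 2 and the simplices of K are:

  0-simplices (6): [0], [1], [2], [3], [4], [5]
  1-simplices (12): [0,1], [0,3], [0,4], [0,5], [1,2], [1,3], [1,5], [2,3], [2,4], [2,5], [3,4], [4,5]
  2-simplices (8): [0,1,3], [0,1,5], [0,3,4], [0,4,5], [1,2,3], [1,2,5], [2,3,4], [2,4,5]

so the chain groups are C_0 ≅ Z^6, C_1 ≅ Z^12, C_2 ≅ Z^8.

Boundary ∂_1: C_1 → C_0 sends each edge [p,q] (with p < q) to q − p. For instance
  ∂[1,2] = [2] − [1].
This gives a 6×12 integer matrix of rank 5; reducing to Smith normal form yields diagonal entries (1,1,1,1,1).

∂_2: C_2 → C_1 sends each 2-simplex [p,q,r] to [q,r] − [p,r] + [p,q]. For instance
  ∂[0,1,5] = [1,5] − [0,5] + [0,1],
  ∂[1,2,5] = [2,5] − [1,5] + [1,2].
The 12×8 boundary matrix has rank 7 and Smith normal form diag(1,1,1,1,1,1,1).

From H_k ≅ ker(∂_k) / im(∂_{k+1}) we obtain:

  H_0: rank C_0 − rank ∂_1 = 6 − 5 = 1, and the invariant factors of ∂_1 are all 1, so H_0 ≅ Z.

(K is a triangulation of the 2-sphere S^2.)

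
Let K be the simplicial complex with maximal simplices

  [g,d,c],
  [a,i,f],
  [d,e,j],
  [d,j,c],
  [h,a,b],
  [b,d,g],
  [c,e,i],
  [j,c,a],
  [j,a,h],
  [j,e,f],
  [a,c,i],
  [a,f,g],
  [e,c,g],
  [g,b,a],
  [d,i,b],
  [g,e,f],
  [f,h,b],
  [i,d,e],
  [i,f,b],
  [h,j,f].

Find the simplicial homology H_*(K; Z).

We work with the vertex ordering a < b < c < d < e < f < g < h < i < j. The simplices of K, each written with vertices in increasing order, are:

  0-simplices (10): a, b, c, d, e, f, g, h, i, j
  1-simplices (30): ab, ac, af, ag, ah, ai, aj, bd, bf, bg, bh, bi, cd, ce, cg, ci, cj, de, dg, di, dj, ef, eg, ei, ej, fg, fh, fi, fj, hj
  2-simplices (20): abg, abh, aci, acj, afg, afi, ahj, bdg, bdi, bfh, bfi, cdg, cdj, ceg, cei, dei, dej, efg, efj, fhj

giving chain groups C_0 ≅ Z^10, C_1 ≅ Z^30, C_2 ≅ Z^20.

The boundary map ∂_1: C_1 → C_0 maps an edge to its endpoints' difference, ∂[p,q] = q − p. For instance
  ∂ag = g − a.
The 10×30 boundary matrix has rank 9 and Smith normal form diag(1,1,1,1,1,1,1,1,1).

Boundary ∂_2: C_2 → C_1 acts by ∂[p,q,r] = [q,r] − [p,r] + [p,q]. For instance
  ∂dei = ei − di + de,
  ∂afg = fg − ag + af.
This gives a 30×20 integer matrix of rank 20; reducing to Smith normal form yields diagonal entries (1,1,1,1,1,1,1,1,1,1,1,1,1,1,1,1,1,1,1,2).

Reading off H_k = ker ∂_k / im ∂_{k+1}:

  H_0: rank C_0 − rank ∂_1 = 10 − 9 = 1, and the invariant factors of ∂_1 are all 1, so H_0 = Z.
  H_1: rank ker ∂_1 − rank ∂_2 = (30 − 9) − 20 = 1, and ∂_2 has invariant factor 2 > 1, so H_1 = Z ⊕ Z/2Z.
  H_2: rank ker ∂_2 − rank ∂_3 = (20 − 20) − 0 = 0, and there is no ∂_3, so H_2 = 0.

As a check, the Euler characteristic is 10 − 30 + 20 = 0, which agrees with 1 − 1 + 0 = 0.

H_0 = Z,  H_1 = Z ⊕ Z/2Z,  H_2 = 0.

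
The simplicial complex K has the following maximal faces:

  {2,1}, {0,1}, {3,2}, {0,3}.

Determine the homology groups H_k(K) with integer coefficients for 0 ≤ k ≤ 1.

H_0 = Z,  H_1 = Z.

Order the vertices as 0 < 1 < 2 < 3. Listing each simplex with vertices in this order, K has dimension 1 with simplices:

  0-simplices (4): [0], [1], [2], [3]
  1-simplices (4): [0,1], [0,3], [1,2], [2,3]

giving chain groups C_0 ≅ Z^4, C_1 ≅ Z^4.

Boundary ∂_1: C_1 → C_0 maps an edge to its endpoints' difference, ∂[p,q] = q − p.
As a 4×4 matrix over Z this has rank 3, with invariant factors (1,1,1).

From H_k ≅ ker(∂_k) / im(∂_{k+1}) we obtain:

  H_0: rank C_0 − rank ∂_1 = 4 − 3 = 1, and the invariant factors of ∂_1 are all 1, so H_0 = Z.
  H_1: rank ker ∂_1 − rank ∂_2 = (4 − 3) − 0 = 1, and there is no ∂_2, so H_1 = Z.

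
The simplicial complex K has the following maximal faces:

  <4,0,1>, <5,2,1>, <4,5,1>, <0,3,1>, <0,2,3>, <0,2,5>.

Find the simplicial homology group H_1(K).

H_1 ≅ Z.

Order the vertices as 0 < 1 < 2 < 3 < 4 < 5. Listing each simplex with vertices in this order, K has dimension 2 with simplices:

  0-simplices (6): [0], [1], [2], [3], [4], [5]
  1-simplices (12): [0,1], [0,2], [0,3], [0,4], [0,5], [1,2], [1,3], [1,4], [1,5], [2,3], [2,5], [4,5]
  2-simplices (6): [0,1,3], [0,1,4], [0,2,3], [0,2,5], [1,2,5], [1,4,5]

Hence C_0 ≅ Z^6, C_1 ≅ Z^12, C_2 ≅ Z^6.

∂_1: C_1 → C_0 maps an edge to its endpoints' difference, ∂[p,q] = q − p. For instance
  ∂[0,3] = [3] − [0].
The 6×12 boundary matrix has rank 5 and Smith normal form diag(1,1,1,1,1).

The boundary map ∂_2: C_2 → C_1 sends each 2-simplex [p,q,r] to [q,r] − [p,r] + [p,q]. For instance
  ∂[0,1,3] = [1,3] − [0,3] + [0,1],
  ∂[0,2,3] = [2,3] − [0,3] + [0,2].
The 12×6 boundary matrix has rank 6 and Smith normal form diag(1,1,1,1,1,1).

From H_k ≅ ker(∂_k) / im(∂_{k+1}) we obtain:

  H_1: rank ker ∂_1 − rank ∂_2 = (12 − 5) − 6 = 1, and the invariant factors of ∂_2 are all 1, so H_1 ≅ Z.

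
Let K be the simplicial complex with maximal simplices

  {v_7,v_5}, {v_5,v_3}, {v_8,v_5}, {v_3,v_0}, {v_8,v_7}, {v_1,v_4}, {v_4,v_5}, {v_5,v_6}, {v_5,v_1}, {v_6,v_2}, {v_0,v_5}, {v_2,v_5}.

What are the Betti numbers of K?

b_0 = 1, b_1 = 4.

Fix the vertex order v_0 < v_1 < v_2 < v_3 < v_4 < v_5 < v_6 < v_7 < v_8 and write every simplex with vertices in increasing order. Then dim K = 1 and the simplices of K are:

  0-simplices (9): [v_0], [v_1], [v_2], [v_3], [v_4], [v_5], [v_6], [v_7], [v_8]
  1-simplices (12): [v_0,v_3], [v_0,v_5], [v_1,v_4], [v_1,v_5], [v_2,v_5], [v_2,v_6], [v_3,v_5], [v_4,v_5], [v_5,v_6], [v_5,v_7], [v_5,v_8], [v_7,v_8]

Hence C_0 ≅ Z^9, C_1 ≅ Z^12.

∂_1: C_1 → C_0 is given by ∂[p,q] = [q] − [p]. For instance
  ∂[v_4,v_5] = [v_5] − [v_4].
The resulting 9×12 matrix has rank 8, and its Smith normal form has invariant factors (1,1,1,1,1,1,1,1).

Now H_k = ker ∂_k / im ∂_{k+1}, so:

  H_0: rank C_0 − rank ∂_1 = 9 − 8 = 1, and the invariant factors of ∂_1 are all 1, so H_0 ≅ Z.
  H_1: rank ker ∂_1 − rank ∂_2 = (12 − 8) − 0 = 4, and there is no ∂_2, so H_1 ≅ Z^4.

Hence the Betti numbers are b_0 = 1, b_1 = 4.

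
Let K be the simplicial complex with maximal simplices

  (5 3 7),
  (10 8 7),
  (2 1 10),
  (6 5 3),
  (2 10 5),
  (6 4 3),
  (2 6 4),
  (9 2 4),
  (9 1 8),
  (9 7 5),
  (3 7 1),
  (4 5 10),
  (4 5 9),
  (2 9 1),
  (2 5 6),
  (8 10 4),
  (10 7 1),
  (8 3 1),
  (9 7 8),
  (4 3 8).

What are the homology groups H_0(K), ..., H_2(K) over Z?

Order the vertices as 1 < 2 < 3 < 4 < 5 < 6 < 7 < 8 < 9 < 10. Listing each simplex with vertices in this order, K has dimension 2 with simplices:

  0-simplices (10): [1], [2], [3], [4], [5], [6], [7], [8], [9], [10]
  1-simplices (30): (30 of them)
  2-simplices (20): (20 of them)

giving chain groups C_0 ≅ Z^10, C_1 ≅ Z^30, C_2 ≅ Z^20.

∂_1: C_1 → C_0 is given by ∂[p,q] = [q] − [p].
The resulting 10×30 matrix has rank 9, and its Smith normal form has invariant factors (1,1,1,1,1,1,1,1,1).

The boundary map ∂_2: C_2 → C_1 acts by ∂[p,q,r] = [q,r] − [p,r] + [p,q]. For instance
  ∂[4,5,9] = [5,9] − [4,9] + [4,5],
  ∂[2,4,6] = [4,6] − [2,6] + [2,4].
The resulting 30×20 matrix has rank 20, and its Smith normal form has invariant factors (1,1,1,1,1,1,1,1,1,1,1,1,1,1,1,1,1,1,1,2).

Now H_k = ker ∂_k / im ∂_{k+1}, so:

  H_0: rank C_0 − rank ∂_1 = 10 − 9 = 1, and the invariant factors of ∂_1 are all 1, so H_0 ≅ Z.
  H_1: rank ker ∂_1 − rank ∂_2 = (30 − 9) − 20 = 1, and ∂_2 has invariant factor 2 > 1, so H_1 ≅ Z ⊕ Z_2.
  H_2: rank ker ∂_2 − rank ∂_3 = (20 − 20) − 0 = 0, and there is no ∂_3, so H_2 ≅ 0.

As a check, the Euler characteristic is 10 − 30 + 20 = 0, which agrees with 1 − 1 + 0 = 0.
(K is a triangulation of the Klein bottle.)

H_0 = Z,  H_1 = Z ⊕ Z_2,  H_2 = 0.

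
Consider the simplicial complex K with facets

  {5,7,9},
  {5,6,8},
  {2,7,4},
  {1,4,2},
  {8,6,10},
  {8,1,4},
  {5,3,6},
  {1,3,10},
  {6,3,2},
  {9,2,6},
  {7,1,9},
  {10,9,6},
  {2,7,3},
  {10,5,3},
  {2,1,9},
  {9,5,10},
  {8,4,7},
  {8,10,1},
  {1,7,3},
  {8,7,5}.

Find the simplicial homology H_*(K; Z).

H_0 = Z,  H_1 = Z × Z/2,  H_2 = 0.

Take the total order 1 < 2 < 3 < 4 < 5 < 6 < 7 < 8 < 9 < 10 on the vertex set. Then K (dimension 2) consists of the simplices:

  0-simplices (10): [1], [2], [3], [4], [5], [6], [7], [8], [9], [10]
  1-simplices (30): (30 of them)
  2-simplices (20): (20 of them)

Hence C_0 ≅ Z^10, C_1 ≅ Z^30, C_2 ≅ Z^20.

Boundary ∂_1: C_1 → C_0 is given by ∂[p,q] = [q] − [p].
This gives a 10×30 integer matrix of rank 9; reducing to Smith normal form yields diagonal entries (1,1,1,1,1,1,1,1,1).

∂_2: C_2 → C_1 sends each 2-simplex [p,q,r] to [q,r] − [p,r] + [p,q]. For instance
  ∂[1,4,8] = [4,8] − [1,8] + [1,4],
  ∂[2,6,9] = [6,9] − [2,9] + [2,6].
The resulting 30×20 matrix has rank 20, and its Smith normal form has invariant factors (1,1,1,1,1,1,1,1,1,1,1,1,1,1,1,1,1,1,1,2).

Computing H_k = (kernel of ∂_k) / (image of ∂_{k+1}):

  H_0: rank C_0 − rank ∂_1 = 10 − 9 = 1, and the invariant factors of ∂_1 are all 1, so H_0 = Z.
  H_1: rank ker ∂_1 − rank ∂_2 = (30 − 9) − 20 = 1, and ∂_2 has invariant factor 2 > 1, so H_1 = Z × Z/2.
  H_2: rank ker ∂_2 − rank ∂_3 = (20 − 20) − 0 = 0, and there is no ∂_3, so H_2 = 0.

As a check, the Euler characteristic is 10 − 30 + 20 = 0, which agrees with 1 − 1 + 0 = 0.
(K is a triangulation of the Klein bottle.)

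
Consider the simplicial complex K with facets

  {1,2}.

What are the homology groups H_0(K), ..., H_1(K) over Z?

H_0 = Z,  H_1 = 0.

Take the total order 1 < 2 on the vertex set. Then K (dimension 1) consists of the simplices:

  0-simplices (2): [1], [2]
  1-simplices (1): [1,2]

giving chain groups C_0 ≅ Z^2, C_1 ≅ Z^1.

The boundary map ∂_1: C_1 → C_0 maps an edge to its endpoints' difference, ∂[p,q] = q − p. For instance
  ∂[1,2] = [2] − [1].
The resulting 2×1 matrix has rank 1, and its Smith normal form has invariant factors (1).

From H_k ≅ ker(∂_k) / im(∂_{k+1}) we obtain:

  H_0: rank C_0 − rank ∂_1 = 2 − 1 = 1, and the invariant factors of ∂_1 are all 1, so H_0 = Z.
  H_1: rank ker ∂_1 − rank ∂_2 = (1 − 1) − 0 = 0, and there is no ∂_2, so H_1 = 0.

As a check, the Euler characteristic is 2 − 1 = 1, which agrees with 1 − 0 = 1.
(K is a triangulation of the 1-simplex.)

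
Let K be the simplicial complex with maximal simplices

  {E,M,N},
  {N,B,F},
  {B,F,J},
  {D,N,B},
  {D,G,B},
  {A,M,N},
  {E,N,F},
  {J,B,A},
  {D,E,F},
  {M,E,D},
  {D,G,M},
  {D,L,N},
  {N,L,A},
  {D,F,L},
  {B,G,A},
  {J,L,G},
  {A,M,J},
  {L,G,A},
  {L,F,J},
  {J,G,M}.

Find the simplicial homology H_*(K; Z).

We work with the vertex ordering A < B < D < E < F < G < J < L < M < N. The simplices of K, each written with vertices in increasing order, are:

  0-simplices (10): A, B, D, E, F, G, J, L, M, N
  1-simplices (30): AB, AG, AJ, AL, AM, AN, BD, BF, BG, BJ, BN, DE, DF, DG, DL, DM, DN, EF, EM, EN, FJ, FL, FN, GJ, GL, GM, JL, JM, LN, MN
  2-simplices (20): ABG, ABJ, AGL, AJM, ALN, AMN, BDG, BDN, BFJ, BFN, DEF, DEM, DFL, DGM, DLN, EFN, EMN, FJL, GJL, GJM

so the chain groups are C_0 ≅ Z^10, C_1 ≅ Z^30, C_2 ≅ Z^20.

The boundary map ∂_1: C_1 → C_0 sends each edge [p,q] (with p < q) to q − p.
As a 10×30 matrix over Z this has rank 9, with invariant factors (1,1,1,1,1,1,1,1,1).

The boundary map ∂_2: C_2 → C_1 sends each 2-simplex [p,q,r] to [q,r] − [p,r] + [p,q]. For instance
  ∂EMN = MN − EN + EM,
  ∂AGL = GL − AL + AG.
This gives a 30×20 integer matrix of rank 20; reducing to Smith normal form yields diagonal entries (1,1,1,1,1,1,1,1,1,1,1,1,1,1,1,1,1,1,1,2).

Now H_k = ker ∂_k / im ∂_{k+1}, so:

  H_0: rank C_0 − rank ∂_1 = 10 − 9 = 1, and the invariant factors of ∂_1 are all 1, so H_0 ≅ Z.
  H_1: rank ker ∂_1 − rank ∂_2 = (30 − 9) − 20 = 1, and ∂_2 has invariant factor 2 > 1, so H_1 ≅ Z ⊕ Z_2.
  H_2: rank ker ∂_2 − rank ∂_3 = (20 − 20) − 0 = 0, and there is no ∂_3, so H_2 ≅ 0.

As a check, the Euler characteristic is 10 − 30 + 20 = 0, which agrees with 1 − 1 + 0 = 0.
(K is a triangulation of the Klein bottle.)

H_0 ≅ Z,  H_1 ≅ Z ⊕ Z_2,  H_2 = 0.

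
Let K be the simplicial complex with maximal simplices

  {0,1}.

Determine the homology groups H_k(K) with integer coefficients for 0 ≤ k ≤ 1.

Take the total order 0 < 1 on the vertex set. Then K (dimension 1) consists of the simplices:

  0-simplices (2): [0], [1]
  1-simplices (1): [0,1]

so the chain groups are C_0 ≅ Z^2, C_1 ≅ Z^1.

Boundary ∂_1: C_1 → C_0 maps an edge to its endpoints' difference, ∂[p,q] = q − p.
This gives a 2×1 integer matrix of rank 1; reducing to Smith normal form yields diagonal entries (1).

Computing H_k = (kernel of ∂_k) / (image of ∂_{k+1}):

  H_0: rank C_0 − rank ∂_1 = 2 − 1 = 1, and the invariant factors of ∂_1 are all 1, so H_0 = Z.
  H_1: rank ker ∂_1 − rank ∂_2 = (1 − 1) − 0 = 0, and there is no ∂_2, so H_1 = 0.

As a check, the Euler characteristic is 2 − 1 = 1, which agrees with 1 − 0 = 1.
(K is a triangulation of the 1-simplex.)

H_0 = Z,  H_1 = 0.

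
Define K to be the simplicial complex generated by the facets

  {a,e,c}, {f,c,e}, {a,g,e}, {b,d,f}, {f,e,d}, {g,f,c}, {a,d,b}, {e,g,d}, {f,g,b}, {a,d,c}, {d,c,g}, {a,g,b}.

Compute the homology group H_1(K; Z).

H_1 ≅ Z/2.

Order the vertices as a < b < c < d < e < f < g. Listing each simplex with vertices in this order, K has dimension 2 with simplices:

  0-simplices (7): a, b, c, d, e, f, g
  1-simplices (18): ab, ac, ad, ae, ag, bd, bf, bg, cd, ce, cf, cg, de, df, dg, ef, eg, fg
  2-simplices (12): abd, abg, acd, ace, aeg, bdf, bfg, cdg, cef, cfg, def, deg

Hence C_0 ≅ Z^7, C_1 ≅ Z^18, C_2 ≅ Z^12.

∂_1: C_1 → C_0 sends each edge [p,q] (with p < q) to q − p. For instance
  ∂ae = e − a.
The resulting 7×18 matrix has rank 6, and its Smith normal form has invariant factors (1,1,1,1,1,1).

The boundary map ∂_2: C_2 → C_1 acts by ∂[p,q,r] = [q,r] − [p,r] + [p,q]. For instance
  ∂aeg = eg − ag + ae,
  ∂bdf = df − bf + bd.
As a 18×12 matrix over Z this has rank 12, with invariant factors (1,1,1,1,1,1,1,1,1,1,1,2).

Now H_k = ker ∂_k / im ∂_{k+1}, so:

  H_1: rank ker ∂_1 − rank ∂_2 = (18 − 6) − 12 = 0, and ∂_2 has invariant factor 2 > 1, so H_1 ≅ Z/2.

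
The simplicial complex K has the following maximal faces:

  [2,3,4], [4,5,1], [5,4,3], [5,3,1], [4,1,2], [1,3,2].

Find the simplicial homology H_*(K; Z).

H_0 ≅ Z,  H_1 = 0,  H_2 ≅ Z.

We work with the vertex ordering 1 < 2 < 3 < 4 < 5. The simplices of K, each written with vertices in increasing order, are:

  0-simplices (5): [1], [2], [3], [4], [5]
  1-simplices (9): [1,2], [1,3], [1,4], [1,5], [2,3], [2,4], [3,4], [3,5], [4,5]
  2-simplices (6): [1,2,3], [1,2,4], [1,3,5], [1,4,5], [2,3,4], [3,4,5]

Hence C_0 ≅ Z^5, C_1 ≅ Z^9, C_2 ≅ Z^6.

Boundary ∂_1: C_1 → C_0 is given by ∂[p,q] = [q] − [p].
As a 5×9 matrix over Z this has rank 4, with invariant factors (1,1,1,1).

∂_2: C_2 → C_1 maps a triangle to the signed sum of its edges. For instance
  ∂[1,2,3] = [2,3] − [1,3] + [1,2],
  ∂[3,4,5] = [4,5] − [3,5] + [3,4].
This gives a 9×6 integer matrix of rank 5; reducing to Smith normal form yields diagonal entries (1,1,1,1,1).

Computing H_k = (kernel of ∂_k) / (image of ∂_{k+1}):

  H_0: rank C_0 − rank ∂_1 = 5 − 4 = 1, and the invariant factors of ∂_1 are all 1, so H_0 = Z.
  H_1: rank ker ∂_1 − rank ∂_2 = (9 − 4) − 5 = 0, and the invariant factors of ∂_2 are all 1, so H_1 = 0.
  H_2: rank ker ∂_2 − rank ∂_3 = (6 − 5) − 0 = 1, and there is no ∂_3, so H_2 = Z.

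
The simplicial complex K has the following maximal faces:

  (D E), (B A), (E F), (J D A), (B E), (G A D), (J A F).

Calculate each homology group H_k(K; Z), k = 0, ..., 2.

Fix the vertex order A < B < D < E < F < G < J and write every simplex with vertices in increasing order. Then dim K = 2 and the simplices of K are:

  0-simplices (7): A, B, D, E, F, G, J
  1-simplices (11): AB, AD, AF, AG, AJ, BE, DE, DG, DJ, EF, FJ
  2-simplices (3): ADG, ADJ, AFJ

so the chain groups are C_0 ≅ Z^7, C_1 ≅ Z^11, C_2 ≅ Z^3.

The boundary map ∂_1: C_1 → C_0 is given by ∂[p,q] = [q] − [p]. For instance
  ∂AD = D − A.
This gives a 7×11 integer matrix of rank 6; reducing to Smith normal form yields diagonal entries (1,1,1,1,1,1).

∂_2: C_2 → C_1 sends each 2-simplex [p,q,r] to [q,r] − [p,r] + [p,q]. For instance
  ∂AFJ = FJ − AJ + AF,
  ∂ADJ = DJ − AJ + AD.
This gives a 11×3 integer matrix of rank 3; reducing to Smith normal form yields diagonal entries (1,1,1).

From H_k ≅ ker(∂_k) / im(∂_{k+1}) we obtain:

  H_0: rank C_0 − rank ∂_1 = 7 − 6 = 1, and the invariant factors of ∂_1 are all 1, so H_0 = Z.
  H_1: rank ker ∂_1 − rank ∂_2 = (11 − 6) − 3 = 2, and the invariant factors of ∂_2 are all 1, so H_1 = Z^2.
  H_2: rank ker ∂_2 − rank ∂_3 = (3 − 3) − 0 = 0, and there is no ∂_3, so H_2 = 0.

H_0 ≅ Z,  H_1 ≅ Z^2,  H_2 = 0.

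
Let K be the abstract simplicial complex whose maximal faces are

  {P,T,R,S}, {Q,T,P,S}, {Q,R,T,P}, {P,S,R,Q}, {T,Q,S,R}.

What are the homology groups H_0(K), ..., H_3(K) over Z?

H_0 ≅ Z,  H_1 = 0,  H_2 = 0,  H_3 ≅ Z.

We work with the vertex ordering P < Q < R < S < T. The simplices of K, each written with vertices in increasing order, are:

  0-simplices (5): P, Q, R, S, T
  1-simplices (10): PQ, PR, PS, PT, QR, QS, QT, RS, RT, ST
  2-simplices (10): PQR, PQS, PQT, PRS, PRT, PST, QRS, QRT, QST, RST
  3-simplices (5): PQRS, PQRT, PQST, PRST, QRST

so the chain groups are C_0 ≅ Z^5, C_1 ≅ Z^10, C_2 ≅ Z^10, C_3 ≅ Z^5.

The boundary map ∂_1: C_1 → C_0 sends each edge [p,q] (with p < q) to q − p.
The 5×10 boundary matrix has rank 4 and Smith normal form diag(1,1,1,1).

∂_2: C_2 → C_1 sends each 2-simplex [p,q,r] to [q,r] − [p,r] + [p,q]. For instance
  ∂RST = ST − RT + RS,
  ∂QRS = RS − QS + QR.
The 10×10 boundary matrix has rank 6 and Smith normal form diag(1,1,1,1,1,1).

The boundary map ∂_3: C_3 → C_2 sends each 3-simplex σ to the alternating sum Σ_i (−1)^i (σ with its i-th vertex removed). For instance
  ∂PQRT = QRT − PRT + PQT − PQR,
  ∂QRST = RST − QST + QRT − QRS.
This gives a 10×5 integer matrix of rank 4; reducing to Smith normal form yields diagonal entries (1,1,1,1).

From H_k ≅ ker(∂_k) / im(∂_{k+1}) we obtain:

  H_0: rank C_0 − rank ∂_1 = 5 − 4 = 1, and the invariant factors of ∂_1 are all 1, so H_0 = Z.
  H_1: rank ker ∂_1 − rank ∂_2 = (10 − 4) − 6 = 0, and the invariant factors of ∂_2 are all 1, so H_1 = 0.
  H_2: rank ker ∂_2 − rank ∂_3 = (10 − 6) − 4 = 0, and the invariant factors of ∂_3 are all 1, so H_2 = 0.
  H_3: rank ker ∂_3 − rank ∂_4 = (5 − 4) − 0 = 1, and there is no ∂_4, so H_3 = Z.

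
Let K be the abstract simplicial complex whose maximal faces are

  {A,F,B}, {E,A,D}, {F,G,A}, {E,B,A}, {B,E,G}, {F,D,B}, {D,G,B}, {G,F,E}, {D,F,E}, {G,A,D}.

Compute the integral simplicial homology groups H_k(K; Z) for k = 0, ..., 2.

We work with the vertex ordering A < B < D < E < F < G. The simplices of K, each written with vertices in increasing order, are:

  0-simplices (6): A, B, D, E, F, G
  1-simplices (15): AB, AD, AE, AF, AG, BD, BE, BF, BG, DE, DF, DG, EF, EG, FG
  2-simplices (10): ABE, ABF, ADE, ADG, AFG, BDF, BDG, BEG, DEF, EFG

giving chain groups C_0 ≅ Z^6, C_1 ≅ Z^15, C_2 ≅ Z^10.

Boundary ∂_1: C_1 → C_0 is given by ∂[p,q] = [q] − [p]. For instance
  ∂FG = G − F.
The 6×15 boundary matrix has rank 5 and Smith normal form diag(1,1,1,1,1).

∂_2: C_2 → C_1 acts by ∂[p,q,r] = [q,r] − [p,r] + [p,q]. For instance
  ∂BEG = EG − BG + BE,
  ∂AFG = FG − AG + AF.
The 15×10 boundary matrix has rank 10 and Smith normal form diag(1,1,1,1,1,1,1,1,1,2).

Now H_k = ker ∂_k / im ∂_{k+1}, so:

  H_0: rank C_0 − rank ∂_1 = 6 − 5 = 1, and the invariant factors of ∂_1 are all 1, so H_0 = Z.
  H_1: rank ker ∂_1 − rank ∂_2 = (15 − 5) − 10 = 0, and ∂_2 has invariant factor 2 > 1, so H_1 = Z/2.
  H_2: rank ker ∂_2 − rank ∂_3 = (10 − 10) − 0 = 0, and there is no ∂_3, so H_2 = 0.

As a check, the Euler characteristic is 6 − 15 + 10 = 1, which agrees with 1 − 0 + 0 = 1.
(K is a triangulation of the real projective plane RP^2.)

H_0 ≅ Z,  H_1 ≅ Z/2,  H_2 = 0.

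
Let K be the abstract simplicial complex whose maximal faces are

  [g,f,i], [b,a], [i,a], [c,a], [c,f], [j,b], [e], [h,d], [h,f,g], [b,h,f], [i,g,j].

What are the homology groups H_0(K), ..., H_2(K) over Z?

Fix the vertex order a < b < c < d < e < f < g < h < i < j and write every simplex with vertices in increasing order. Then dim K = 2 and the simplices of K are:

  0-simplices (10): a, b, c, d, e, f, g, h, i, j
  1-simplices (15): ab, ac, ai, bf, bh, bj, cf, dh, fg, fh, fi, gh, gi, gj, ij
  2-simplices (4): bfh, fgh, fgi, gij

so the chain groups are C_0 ≅ Z^10, C_1 ≅ Z^15, C_2 ≅ Z^4.

Boundary ∂_1: C_1 → C_0 maps an edge to its endpoints' difference, ∂[p,q] = q − p.
The resulting 10×15 matrix has rank 8, and its Smith normal form has invariant factors (1,1,1,1,1,1,1,1).

∂_2: C_2 → C_1 sends each 2-simplex [p,q,r] to [q,r] − [p,r] + [p,q]. For instance
  ∂bfh = fh − bh + bf,
  ∂fgi = gi − fi + fg.
As a 15×4 matrix over Z this has rank 4, with invariant factors (1,1,1,1).

Computing H_k = (kernel of ∂_k) / (image of ∂_{k+1}):

  H_0: rank C_0 − rank ∂_1 = 10 − 8 = 2, and the invariant factors of ∂_1 are all 1, so H_0 ≅ Z^2.
  H_1: rank ker ∂_1 − rank ∂_2 = (15 − 8) − 4 = 3, and the invariant factors of ∂_2 are all 1, so H_1 ≅ Z^3.
  H_2: rank ker ∂_2 − rank ∂_3 = (4 − 4) − 0 = 0, and there is no ∂_3, so H_2 ≅ 0.

H_0 ≅ Z^2,  H_1 ≅ Z^3,  H_2 = 0.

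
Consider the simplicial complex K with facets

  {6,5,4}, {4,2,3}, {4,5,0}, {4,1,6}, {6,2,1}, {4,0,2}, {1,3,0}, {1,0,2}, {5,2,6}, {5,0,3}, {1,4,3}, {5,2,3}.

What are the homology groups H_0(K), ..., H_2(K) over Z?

H_0 = Z,  H_1 = Z/2Z,  H_2 = 0.

Take the total order 0 < 1 < 2 < 3 < 4 < 5 < 6 on the vertex set. Then K (dimension 2) consists of the simplices:

  0-simplices (7): [0], [1], [2], [3], [4], [5], [6]
  1-simplices (18): [0,1], [0,2], [0,3], [0,4], [0,5], [1,2], [1,3], [1,4], [1,6], [2,3], [2,4], [2,5], [2,6], [3,4], [3,5], [4,5], [4,6], [5,6]
  2-simplices (12): [0,1,2], [0,1,3], [0,2,4], [0,3,5], [0,4,5], [1,2,6], [1,3,4], [1,4,6], [2,3,4], [2,3,5], [2,5,6], [4,5,6]

Hence C_0 ≅ Z^7, C_1 ≅ Z^18, C_2 ≅ Z^12.

Boundary ∂_1: C_1 → C_0 sends each edge [p,q] (with p < q) to q − p. For instance
  ∂[1,4] = [4] − [1].
This gives a 7×18 integer matrix of rank 6; reducing to Smith normal form yields diagonal entries (1,1,1,1,1,1).

∂_2: C_2 → C_1 acts by ∂[p,q,r] = [q,r] − [p,r] + [p,q]. For instance
  ∂[2,5,6] = [5,6] − [2,6] + [2,5],
  ∂[2,3,5] = [3,5] − [2,5] + [2,3].
The 18×12 boundary matrix has rank 12 and Smith normal form diag(1,1,1,1,1,1,1,1,1,1,1,2).

From H_k ≅ ker(∂_k) / im(∂_{k+1}) we obtain:

  H_0: rank C_0 − rank ∂_1 = 7 − 6 = 1, and the invariant factors of ∂_1 are all 1, so H_0 ≅ Z.
  H_1: rank ker ∂_1 − rank ∂_2 = (18 − 6) − 12 = 0, and ∂_2 has invariant factor 2 > 1, so H_1 ≅ Z/2Z.
  H_2: rank ker ∂_2 − rank ∂_3 = (12 − 12) − 0 = 0, and there is no ∂_3, so H_2 ≅ 0.

As a check, the Euler characteristic is 7 − 18 + 12 = 1, which agrees with 1 − 0 + 0 = 1.
(K is a triangulation of the real projective plane RP^2.)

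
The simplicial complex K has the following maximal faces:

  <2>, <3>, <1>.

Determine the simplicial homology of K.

Take the total order 1 < 2 < 3 on the vertex set. Then K (dimension 0) consists of the simplices:

  0-simplices (3): [1], [2], [3]

so the chain groups are C_0 ≅ Z^3.

Reading off H_k = ker ∂_k / im ∂_{k+1}:

  H_0: rank C_0 − rank ∂_1 = 3 − 0 = 3, and there is no ∂_1, so H_0 = Z^3.

(K is a triangulation of a set of 3 points.)

H_0 ≅ Z^3.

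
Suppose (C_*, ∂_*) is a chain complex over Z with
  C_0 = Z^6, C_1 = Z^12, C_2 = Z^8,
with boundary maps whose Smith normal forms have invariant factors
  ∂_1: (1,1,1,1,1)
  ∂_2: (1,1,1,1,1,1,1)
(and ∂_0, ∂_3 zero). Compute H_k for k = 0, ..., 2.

H_0: b_0 = 6 − 0 − 5 = 1; torsion from ∂_1 factors > 1: none. So H_0 = Z.
H_1: b_1 = 12 − 5 − 7 = 0; torsion from ∂_2 factors > 1: none. So H_1 = 0.
H_2: b_2 = 8 − 7 − 0 = 1; torsion from ∂_3 factors > 1: none. So H_2 = Z.

H_0 = Z,  H_1 = 0,  H_2 = Z.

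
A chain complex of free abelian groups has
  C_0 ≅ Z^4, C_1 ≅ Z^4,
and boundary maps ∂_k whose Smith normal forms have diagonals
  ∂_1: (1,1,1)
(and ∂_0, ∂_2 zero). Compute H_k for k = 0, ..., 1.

H_0 = Z,  H_1 = Z.

H_0: b_0 = 4 − 0 − 3 = 1; torsion from ∂_1 factors > 1: none. So H_0 = Z.
H_1: b_1 = 4 − 3 − 0 = 1; torsion from ∂_2 factors > 1: none. So H_1 = Z.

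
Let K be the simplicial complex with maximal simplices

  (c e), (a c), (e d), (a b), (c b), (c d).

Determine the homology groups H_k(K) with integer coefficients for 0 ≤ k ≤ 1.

H_0 = Z,  H_1 = Z^2.

Fix the vertex order a < b < c < d < e and write every simplex with vertices in increasing order. Then dim K = 1 and the simplices of K are:

  0-simplices (5): a, b, c, d, e
  1-simplices (6): ab, ac, bc, cd, ce, de

giving chain groups C_0 ≅ Z^5, C_1 ≅ Z^6.

Boundary ∂_1: C_1 → C_0 sends each edge [p,q] (with p < q) to q − p. For instance
  ∂ac = c − a.
The resulting 5×6 matrix has rank 4, and its Smith normal form has invariant factors (1,1,1,1).

Computing H_k = (kernel of ∂_k) / (image of ∂_{k+1}):

  H_0: rank C_0 − rank ∂_1 = 5 − 4 = 1, and the invariant factors of ∂_1 are all 1, so H_0 = Z.
  H_1: rank ker ∂_1 − rank ∂_2 = (6 − 4) − 0 = 2, and there is no ∂_2, so H_1 = Z^2.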